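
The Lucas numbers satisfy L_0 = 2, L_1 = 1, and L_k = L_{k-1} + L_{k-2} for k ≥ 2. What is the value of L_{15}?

Iterating the recurrence up to L_{11} = 199 and L_{10} = 123:
L_{12} = L_{11} + L_{10} = 199 + 123 = 322
L_{13} = L_{12} + L_{11} = 322 + 199 = 521
L_{14} = L_{13} + L_{12} = 521 + 322 = 843
L_{15} = L_{14} + L_{13} = 843 + 521 = 1364

1364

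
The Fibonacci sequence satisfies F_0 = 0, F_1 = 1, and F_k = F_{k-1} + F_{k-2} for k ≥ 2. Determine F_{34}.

Iterating the recurrence up to F_{29} = 514229 and F_{28} = 317811:
F_{30} = F_{29} + F_{28} = 514229 + 317811 = 832040
F_{31} = F_{30} + F_{29} = 832040 + 514229 = 1346269
F_{32} = F_{31} + F_{30} = 1346269 + 832040 = 2178309
F_{33} = F_{32} + F_{31} = 2178309 + 1346269 = 3524578
F_{34} = F_{33} + F_{32} = 3524578 + 2178309 = 5702887

5702887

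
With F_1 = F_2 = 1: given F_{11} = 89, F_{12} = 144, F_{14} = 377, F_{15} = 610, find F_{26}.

By the addition formula F_{m+n} = F_m F_{n+1} + F_{m−1} F_n with m=12, n=14: F_{26} = 144·610 + 89·377 = 87840 + 33553 = 121393.

121393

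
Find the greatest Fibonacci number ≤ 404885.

317811

317811 ≤ 404885 < 514229, so the largest Fibonacci number not exceeding 404885 is 317811.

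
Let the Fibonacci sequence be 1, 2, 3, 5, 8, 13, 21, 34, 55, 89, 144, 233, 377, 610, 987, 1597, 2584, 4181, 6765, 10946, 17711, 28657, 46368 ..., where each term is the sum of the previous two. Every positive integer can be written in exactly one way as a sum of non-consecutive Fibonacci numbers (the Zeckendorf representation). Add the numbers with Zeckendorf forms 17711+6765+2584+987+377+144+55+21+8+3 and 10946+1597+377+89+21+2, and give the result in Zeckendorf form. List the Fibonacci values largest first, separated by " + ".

The two numbers are 28655 and 13032, so their sum is 41687.
Greedy algorithm:
take 28657 (≤ 41687); 41687 − 28657 = 13030
take 10946 (≤ 13030); 13030 − 10946 = 2084
take 1597 (≤ 2084); 2084 − 1597 = 487
take 377 (≤ 487); 487 − 377 = 110
take 89 (≤ 110); 110 − 89 = 21
take 21 (≤ 21); 21 − 21 = 0

28657 + 10946 + 1597 + 377 + 89 + 21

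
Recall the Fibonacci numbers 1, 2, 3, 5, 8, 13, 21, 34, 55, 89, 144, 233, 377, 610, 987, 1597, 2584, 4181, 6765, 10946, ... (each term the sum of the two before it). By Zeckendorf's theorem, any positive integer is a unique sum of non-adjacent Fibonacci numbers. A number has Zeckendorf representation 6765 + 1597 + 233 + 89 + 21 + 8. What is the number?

6765 + 1597 + 233 + 89 + 21 + 8 = 8713.

8713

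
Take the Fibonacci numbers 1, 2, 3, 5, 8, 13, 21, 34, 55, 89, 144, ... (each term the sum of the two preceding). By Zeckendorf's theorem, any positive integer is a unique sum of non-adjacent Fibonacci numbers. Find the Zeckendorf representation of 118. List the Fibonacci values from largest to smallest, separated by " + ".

89 + 21 + 8

118 − 89 = 29
29 − 21 = 8
8 − 8 = 0
So 118 = 89 + 21 + 8, with no two terms consecutive in the sequence.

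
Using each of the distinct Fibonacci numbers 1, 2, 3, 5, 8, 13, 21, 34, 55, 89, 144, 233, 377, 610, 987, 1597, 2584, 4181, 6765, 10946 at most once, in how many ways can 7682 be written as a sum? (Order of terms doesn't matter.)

7682 = 6765+610+233+55+13+5+1 = 6765+610+233+55+13+3+2+1 = 6765+610+233+34+21+13+5+1 = 6765+610+144+89+55+13+5+1 = … (50 more), for 54 in all.

54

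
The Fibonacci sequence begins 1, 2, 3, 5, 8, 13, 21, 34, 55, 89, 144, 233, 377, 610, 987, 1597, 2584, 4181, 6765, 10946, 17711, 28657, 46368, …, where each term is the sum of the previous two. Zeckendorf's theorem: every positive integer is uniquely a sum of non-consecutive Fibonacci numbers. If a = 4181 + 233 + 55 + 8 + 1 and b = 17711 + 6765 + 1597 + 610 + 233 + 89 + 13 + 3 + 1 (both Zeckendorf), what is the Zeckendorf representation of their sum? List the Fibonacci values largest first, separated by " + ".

The two numbers are 4478 and 27022, so their sum is 31500.
28657 ≤ 31500 < 46368, so take 28657; remainder 2843
2584 ≤ 2843 < 4181, so take 2584; remainder 259
233 ≤ 259 < 377, so take 233; remainder 26
21 ≤ 26 < 34, so take 21; remainder 5
5 ≤ 5 < 8, so take 5; remainder 0

28657 + 2584 + 233 + 21 + 5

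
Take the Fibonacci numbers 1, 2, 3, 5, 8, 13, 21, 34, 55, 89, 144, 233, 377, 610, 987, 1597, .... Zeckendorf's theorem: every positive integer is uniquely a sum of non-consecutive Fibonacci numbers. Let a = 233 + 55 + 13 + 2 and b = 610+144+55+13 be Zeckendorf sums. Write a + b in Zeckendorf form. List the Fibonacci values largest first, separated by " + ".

987 + 89 + 34 + 13 + 2

The two numbers are 303 and 822, so their sum is 1125.
987 ≤ 1125 < 1597, so take 987; remainder 138
89 ≤ 138 < 144, so take 89; remainder 49
34 ≤ 49 < 55, so take 34; remainder 15
13 ≤ 15 < 21, so take 13; remainder 2
2 ≤ 2 < 3, so take 2; remainder 0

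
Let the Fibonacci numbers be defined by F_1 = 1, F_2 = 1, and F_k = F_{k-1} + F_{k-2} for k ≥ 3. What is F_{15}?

Iterating the recurrence up to F_{10} = 55 and F_{9} = 34:
F_{11} = F_{10} + F_{9} = 55 + 34 = 89
F_{12} = F_{11} + F_{10} = 89 + 55 = 144
F_{13} = F_{12} + F_{11} = 144 + 89 = 233
F_{14} = F_{13} + F_{12} = 233 + 144 = 377
F_{15} = F_{14} + F_{13} = 377 + 233 = 610

610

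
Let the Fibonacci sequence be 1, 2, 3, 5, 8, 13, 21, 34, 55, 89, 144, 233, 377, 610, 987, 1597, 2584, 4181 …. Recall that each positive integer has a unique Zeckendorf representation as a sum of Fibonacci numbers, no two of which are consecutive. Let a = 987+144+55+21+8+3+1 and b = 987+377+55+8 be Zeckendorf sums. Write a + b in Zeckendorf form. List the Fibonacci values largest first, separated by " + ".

The two numbers are 1219 and 1427, so their sum is 2646.
subtract 2584 from 2646: 62 remains
subtract 55 from 62: 7 remains
subtract 5 from 7: 2 remains
subtract 2 from 2: 0 remains

2584 + 55 + 5 + 2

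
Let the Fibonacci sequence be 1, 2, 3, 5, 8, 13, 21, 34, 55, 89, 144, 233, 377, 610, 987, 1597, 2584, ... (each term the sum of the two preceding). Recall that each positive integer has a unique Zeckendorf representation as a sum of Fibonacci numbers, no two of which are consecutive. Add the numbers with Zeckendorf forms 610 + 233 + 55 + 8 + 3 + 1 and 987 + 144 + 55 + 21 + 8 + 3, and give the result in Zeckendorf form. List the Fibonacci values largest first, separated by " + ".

The two numbers are 910 and 1218, so their sum is 2128.
Repeatedly subtract the largest Fibonacci number that fits:
take 1597 (≤ 2128); 2128 − 1597 = 531
take 377 (≤ 531); 531 − 377 = 154
take 144 (≤ 154); 154 − 144 = 10
take 8 (≤ 10); 10 − 8 = 2
take 2 (≤ 2); 2 − 2 = 0

1597 + 377 + 144 + 8 + 2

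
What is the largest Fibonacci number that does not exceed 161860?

121393 ≤ 161860 < 196418, so the largest Fibonacci number not exceeding 161860 is 121393.

121393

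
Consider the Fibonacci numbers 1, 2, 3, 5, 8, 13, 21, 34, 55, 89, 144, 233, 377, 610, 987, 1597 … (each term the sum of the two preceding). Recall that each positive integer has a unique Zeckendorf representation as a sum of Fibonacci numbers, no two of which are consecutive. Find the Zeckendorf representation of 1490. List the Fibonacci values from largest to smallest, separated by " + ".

take 987 (≤ 1490); 1490 − 987 = 503
take 377 (≤ 503); 503 − 377 = 126
take 89 (≤ 126); 126 − 89 = 37
take 34 (≤ 37); 37 − 34 = 3
take 3 (≤ 3); 3 − 3 = 0
So 1490 = 987 + 377 + 89 + 34 + 3, with no two terms consecutive in the sequence.

987 + 377 + 89 + 34 + 3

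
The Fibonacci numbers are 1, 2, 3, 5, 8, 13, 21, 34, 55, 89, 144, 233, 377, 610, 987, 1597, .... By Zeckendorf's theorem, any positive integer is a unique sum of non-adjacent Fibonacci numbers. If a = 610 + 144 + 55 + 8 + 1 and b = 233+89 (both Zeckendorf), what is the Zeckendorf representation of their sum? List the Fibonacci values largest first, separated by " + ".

987 + 144 + 8 + 1

The two numbers are 818 and 322, so their sum is 1140.
Greedily peel off the largest Fibonacci term at each step:
subtract 987 from 1140: 153 remains
subtract 144 from 153: 9 remains
subtract 8 from 9: 1 remains
subtract 1 from 1: 0 remains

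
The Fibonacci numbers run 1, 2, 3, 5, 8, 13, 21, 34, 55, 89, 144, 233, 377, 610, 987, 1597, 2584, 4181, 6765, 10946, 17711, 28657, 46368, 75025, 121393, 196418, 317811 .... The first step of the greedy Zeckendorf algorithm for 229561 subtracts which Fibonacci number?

196418

196418 ≤ 229561 < 317811, so the largest Fibonacci number not exceeding 229561 is 196418.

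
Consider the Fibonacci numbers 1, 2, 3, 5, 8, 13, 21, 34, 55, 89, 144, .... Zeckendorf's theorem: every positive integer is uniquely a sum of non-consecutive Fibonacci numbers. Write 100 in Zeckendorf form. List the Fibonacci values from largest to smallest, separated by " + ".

Greedy algorithm:
subtract 89 from 100: 11 remains
subtract 8 from 11: 3 remains
subtract 3 from 3: 0 remains
So 100 = 89 + 8 + 3, with no two terms consecutive in the sequence.

89 + 8 + 3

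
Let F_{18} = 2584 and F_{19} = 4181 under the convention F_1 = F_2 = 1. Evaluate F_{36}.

14930352

By the doubling identity F_{2k} = F_k(2F_{k+1} − F_k): F_{36} = 2584·(2·4181 − 2584) = 2584·5778 = 14930352.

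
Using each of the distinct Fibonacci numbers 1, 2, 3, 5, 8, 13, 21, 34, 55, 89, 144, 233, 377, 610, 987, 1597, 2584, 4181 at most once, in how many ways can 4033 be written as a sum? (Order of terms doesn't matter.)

Each representation comes from the Zeckendorf form by replacing some F_k with F_{k−1} + F_{k−2} where possible.
4033 = 2584+987+377+55+21+8+1 = 2584+987+377+55+21+5+3+1 = 2584+987+233+144+55+21+8+1 = 2584+987+377+55+13+8+5+3+1 = … (15 more), for 19 in all.

19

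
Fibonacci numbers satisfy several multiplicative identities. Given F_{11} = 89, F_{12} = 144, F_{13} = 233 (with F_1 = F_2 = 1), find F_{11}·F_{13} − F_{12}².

89·233 − 144² = 20737 − 20736 = 1. (Cassini's identity: F_{k−1}F_{k+1} − F_k² = (−1)^k.)

1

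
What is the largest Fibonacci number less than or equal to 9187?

6765

6765 ≤ 9187 < 10946, so the largest Fibonacci number not exceeding 9187 is 6765.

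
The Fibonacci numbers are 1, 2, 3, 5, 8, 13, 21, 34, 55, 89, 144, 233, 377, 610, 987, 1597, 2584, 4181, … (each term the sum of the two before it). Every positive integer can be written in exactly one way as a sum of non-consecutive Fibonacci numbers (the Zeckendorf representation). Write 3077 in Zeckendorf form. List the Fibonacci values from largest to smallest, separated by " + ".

2584 + 377 + 89 + 21 + 5 + 1

Repeatedly subtract the largest Fibonacci number that fits:
largest Fibonacci ≤ 3077 is 2584; 3077 − 2584 = 493
largest Fibonacci ≤ 493 is 377; 493 − 377 = 116
largest Fibonacci ≤ 116 is 89; 116 − 89 = 27
largest Fibonacci ≤ 27 is 21; 27 − 21 = 6
largest Fibonacci ≤ 6 is 5; 6 − 5 = 1
largest Fibonacci ≤ 1 is 1; 1 − 1 = 0
So 3077 = 2584 + 377 + 89 + 21 + 5 + 1, with no two terms consecutive in the sequence.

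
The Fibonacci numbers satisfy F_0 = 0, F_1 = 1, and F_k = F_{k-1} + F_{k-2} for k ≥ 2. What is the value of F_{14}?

Iterating the recurrence up to F_{6} = 8 and F_{5} = 5:
F_{7} = F_{6} + F_{5} = 8 + 5 = 13
F_{8} = F_{7} + F_{6} = 13 + 8 = 21
F_{9} = F_{8} + F_{7} = 21 + 13 = 34
F_{10} = F_{9} + F_{8} = 34 + 21 = 55
F_{11} = F_{10} + F_{9} = 55 + 34 = 89
F_{12} = F_{11} + F_{10} = 89 + 55 = 144
F_{13} = F_{12} + F_{11} = 144 + 89 = 233
F_{14} = F_{13} + F_{12} = 233 + 144 = 377

377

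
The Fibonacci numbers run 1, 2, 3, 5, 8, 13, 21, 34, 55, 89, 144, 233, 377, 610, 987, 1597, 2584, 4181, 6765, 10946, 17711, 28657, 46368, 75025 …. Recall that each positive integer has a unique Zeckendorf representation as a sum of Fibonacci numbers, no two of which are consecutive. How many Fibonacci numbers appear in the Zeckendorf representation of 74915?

8

largest Fibonacci ≤ 74915 is 46368; 74915 − 46368 = 28547
largest Fibonacci ≤ 28547 is 17711; 28547 − 17711 = 10836
largest Fibonacci ≤ 10836 is 6765; 10836 − 6765 = 4071
largest Fibonacci ≤ 4071 is 2584; 4071 − 2584 = 1487
largest Fibonacci ≤ 1487 is 987; 1487 − 987 = 500
largest Fibonacci ≤ 500 is 377; 500 − 377 = 123
largest Fibonacci ≤ 123 is 89; 123 − 89 = 34
largest Fibonacci ≤ 34 is 34; 34 − 34 = 0
74915 = 46368 + 17711 + 6765 + 2584 + 987 + 377 + 89 + 34, which has 8 terms.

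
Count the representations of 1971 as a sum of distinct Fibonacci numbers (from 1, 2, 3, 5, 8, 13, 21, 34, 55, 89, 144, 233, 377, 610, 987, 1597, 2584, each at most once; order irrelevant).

Each representation comes from the Zeckendorf form by replacing some F_k with F_{k−1} + F_{k−2} where possible.
1971 = 1597+233+89+34+13+5 = 1597+233+89+34+13+3+2 = 987+610+233+89+34+13+5 = 1597+233+89+34+8+5+3+2 = 987+610+233+89+34+13+3+2 = … (8 more), for 13 in all.

13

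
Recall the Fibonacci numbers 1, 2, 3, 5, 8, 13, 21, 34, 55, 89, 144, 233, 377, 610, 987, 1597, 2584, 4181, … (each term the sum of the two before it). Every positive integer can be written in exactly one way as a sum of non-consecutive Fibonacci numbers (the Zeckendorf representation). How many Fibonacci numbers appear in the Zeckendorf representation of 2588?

2584 ≤ 2588 < 4181, so take 2584; remainder 4
3 ≤ 4 < 5, so take 3; remainder 1
1 ≤ 1 < 2, so take 1; remainder 0
2588 = 2584 + 3 + 1, which has 3 terms.

3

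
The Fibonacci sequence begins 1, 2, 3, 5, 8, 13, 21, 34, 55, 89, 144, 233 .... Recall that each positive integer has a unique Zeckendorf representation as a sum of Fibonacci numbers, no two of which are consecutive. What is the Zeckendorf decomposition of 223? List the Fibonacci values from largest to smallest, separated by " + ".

223 − 144 = 79
79 − 55 = 24
24 − 21 = 3
3 − 3 = 0
So 223 = 144 + 55 + 21 + 3, with no two terms consecutive in the sequence.

144 + 55 + 21 + 3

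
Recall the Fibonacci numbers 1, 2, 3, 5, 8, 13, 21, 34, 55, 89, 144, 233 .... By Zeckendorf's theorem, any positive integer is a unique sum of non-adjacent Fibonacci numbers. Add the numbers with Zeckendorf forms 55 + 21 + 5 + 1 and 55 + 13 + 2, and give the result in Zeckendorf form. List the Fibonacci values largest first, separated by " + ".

144 + 8

The two numbers are 82 and 70, so their sum is 152.
Greedily peel off the largest Fibonacci term at each step:
subtract 144 from 152: 8 remains
subtract 8 from 8: 0 remains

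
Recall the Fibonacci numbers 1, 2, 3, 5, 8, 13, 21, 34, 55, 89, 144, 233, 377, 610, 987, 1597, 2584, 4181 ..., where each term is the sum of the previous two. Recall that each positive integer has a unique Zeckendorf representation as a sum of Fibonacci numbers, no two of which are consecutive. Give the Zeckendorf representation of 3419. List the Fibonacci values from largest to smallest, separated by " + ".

3419: greatest Fibonacci not exceeding it is 2584, leaving 835
835: greatest Fibonacci not exceeding it is 610, leaving 225
225: greatest Fibonacci not exceeding it is 144, leaving 81
81: greatest Fibonacci not exceeding it is 55, leaving 26
26: greatest Fibonacci not exceeding it is 21, leaving 5
5: greatest Fibonacci not exceeding it is 5, leaving 0
So 3419 = 2584 + 610 + 144 + 55 + 21 + 5, with no two terms consecutive in the sequence.

2584 + 610 + 144 + 55 + 21 + 5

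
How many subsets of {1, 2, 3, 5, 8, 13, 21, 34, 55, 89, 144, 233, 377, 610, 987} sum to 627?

627 = 610+13+3+1 = 610+8+5+3+1 = 377+233+13+3+1 = 377+233+8+5+3+1 = … (5 more), for 9 in all.

9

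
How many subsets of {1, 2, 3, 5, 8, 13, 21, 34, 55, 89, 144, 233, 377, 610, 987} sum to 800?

8

Starting from the Zeckendorf form and repeatedly splitting a term F_k into F_{k−1} + F_{k−2} (when neither is already used) reaches every representation.
800 = 610+144+34+8+3+1 = 610+144+21+13+8+3+1 = 610+89+55+34+8+3+1 = 377+233+144+34+8+3+1 = … (4 more), for 8 in all.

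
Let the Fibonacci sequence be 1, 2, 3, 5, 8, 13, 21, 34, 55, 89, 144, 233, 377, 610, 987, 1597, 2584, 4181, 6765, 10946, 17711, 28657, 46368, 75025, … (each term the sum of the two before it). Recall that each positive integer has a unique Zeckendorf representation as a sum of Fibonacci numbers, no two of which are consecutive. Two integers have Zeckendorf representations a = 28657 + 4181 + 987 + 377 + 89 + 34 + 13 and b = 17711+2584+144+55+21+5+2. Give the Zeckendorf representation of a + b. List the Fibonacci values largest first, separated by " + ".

The two numbers are 34338 and 20522, so their sum is 54860.
54860 − 46368 = 8492
8492 − 6765 = 1727
1727 − 1597 = 130
130 − 89 = 41
41 − 34 = 7
7 − 5 = 2
2 − 2 = 0

46368 + 6765 + 1597 + 89 + 34 + 5 + 2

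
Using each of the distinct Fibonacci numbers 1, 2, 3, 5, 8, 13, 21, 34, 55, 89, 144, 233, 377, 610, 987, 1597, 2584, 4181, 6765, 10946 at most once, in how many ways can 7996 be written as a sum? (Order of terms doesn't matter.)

7996 = 6765+987+233+8+3 = 6765+987+233+8+2+1 = 6765+987+144+89+8+3 = 6765+987+233+5+3+2+1 = … (56 more), for 60 in all.

60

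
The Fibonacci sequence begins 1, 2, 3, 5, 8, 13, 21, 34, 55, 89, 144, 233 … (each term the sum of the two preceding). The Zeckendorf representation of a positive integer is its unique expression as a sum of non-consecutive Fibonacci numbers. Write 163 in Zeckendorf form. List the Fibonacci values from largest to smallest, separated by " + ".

144 + 13 + 5 + 1

largest Fibonacci ≤ 163 is 144; 163 − 144 = 19
largest Fibonacci ≤ 19 is 13; 19 − 13 = 6
largest Fibonacci ≤ 6 is 5; 6 − 5 = 1
largest Fibonacci ≤ 1 is 1; 1 − 1 = 0
So 163 = 144 + 13 + 5 + 1, with no two terms consecutive in the sequence.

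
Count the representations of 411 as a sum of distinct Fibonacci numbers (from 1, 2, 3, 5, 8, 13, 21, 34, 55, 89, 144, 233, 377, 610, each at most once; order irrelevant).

12

411 = 377+34 = 377+21+13 = 233+144+34 = 377+21+8+5 = … (8 more), for 12 in all.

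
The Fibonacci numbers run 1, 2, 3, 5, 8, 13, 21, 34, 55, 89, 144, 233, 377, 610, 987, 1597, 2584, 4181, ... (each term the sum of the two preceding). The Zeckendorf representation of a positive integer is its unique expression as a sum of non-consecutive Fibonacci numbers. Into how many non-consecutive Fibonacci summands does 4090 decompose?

Repeatedly subtract the largest Fibonacci number that fits:
4090: greatest Fibonacci not exceeding it is 2584, leaving 1506
1506: greatest Fibonacci not exceeding it is 987, leaving 519
519: greatest Fibonacci not exceeding it is 377, leaving 142
142: greatest Fibonacci not exceeding it is 89, leaving 53
53: greatest Fibonacci not exceeding it is 34, leaving 19
19: greatest Fibonacci not exceeding it is 13, leaving 6
6: greatest Fibonacci not exceeding it is 5, leaving 1
1: greatest Fibonacci not exceeding it is 1, leaving 0
4090 = 2584 + 987 + 377 + 89 + 34 + 13 + 5 + 1, which has 8 terms.

8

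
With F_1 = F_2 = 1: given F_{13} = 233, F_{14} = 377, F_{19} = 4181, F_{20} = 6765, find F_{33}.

3524578

By the addition formula F_{m+n} = F_m F_{n+1} + F_{m−1} F_n with m=20, n=13: F_{33} = 6765·377 + 4181·233 = 2550405 + 974173 = 3524578.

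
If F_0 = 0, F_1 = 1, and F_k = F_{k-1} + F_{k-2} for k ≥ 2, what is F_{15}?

Iterating the recurrence up to F_{8} = 21 and F_{7} = 13:
F_{9} = F_{8} + F_{7} = 21 + 13 = 34
F_{10} = F_{9} + F_{8} = 34 + 21 = 55
F_{11} = F_{10} + F_{9} = 55 + 34 = 89
F_{12} = F_{11} + F_{10} = 89 + 55 = 144
F_{13} = F_{12} + F_{11} = 144 + 89 = 233
F_{14} = F_{13} + F_{12} = 233 + 144 = 377
F_{15} = F_{14} + F_{13} = 377 + 233 = 610

610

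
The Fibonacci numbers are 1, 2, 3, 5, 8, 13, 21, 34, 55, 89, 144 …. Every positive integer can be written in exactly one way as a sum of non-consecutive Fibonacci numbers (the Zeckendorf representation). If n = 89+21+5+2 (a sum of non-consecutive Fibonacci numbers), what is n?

117

89+21+5+2 = 117.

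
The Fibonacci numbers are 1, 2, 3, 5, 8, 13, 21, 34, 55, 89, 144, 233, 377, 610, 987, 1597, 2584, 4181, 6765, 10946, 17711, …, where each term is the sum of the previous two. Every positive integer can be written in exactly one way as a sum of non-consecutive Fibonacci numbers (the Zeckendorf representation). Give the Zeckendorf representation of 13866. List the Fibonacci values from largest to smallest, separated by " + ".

Repeatedly subtract the largest Fibonacci number that fits:
subtract 10946 from 13866: 2920 remains
subtract 2584 from 2920: 336 remains
subtract 233 from 336: 103 remains
subtract 89 from 103: 14 remains
subtract 13 from 14: 1 remains
subtract 1 from 1: 0 remains
So 13866 = 10946 + 2584 + 233 + 89 + 13 + 1, with no two terms consecutive in the sequence.

10946 + 2584 + 233 + 89 + 13 + 1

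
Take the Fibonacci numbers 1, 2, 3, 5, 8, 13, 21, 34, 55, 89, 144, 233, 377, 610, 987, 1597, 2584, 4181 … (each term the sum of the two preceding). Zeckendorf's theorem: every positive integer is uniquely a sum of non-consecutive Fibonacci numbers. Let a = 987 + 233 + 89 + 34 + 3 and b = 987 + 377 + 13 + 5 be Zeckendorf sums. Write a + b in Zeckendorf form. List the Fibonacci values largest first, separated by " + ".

2584 + 144

The two numbers are 1346 and 1382, so their sum is 2728.
2728 − 2584 = 144
144 − 144 = 0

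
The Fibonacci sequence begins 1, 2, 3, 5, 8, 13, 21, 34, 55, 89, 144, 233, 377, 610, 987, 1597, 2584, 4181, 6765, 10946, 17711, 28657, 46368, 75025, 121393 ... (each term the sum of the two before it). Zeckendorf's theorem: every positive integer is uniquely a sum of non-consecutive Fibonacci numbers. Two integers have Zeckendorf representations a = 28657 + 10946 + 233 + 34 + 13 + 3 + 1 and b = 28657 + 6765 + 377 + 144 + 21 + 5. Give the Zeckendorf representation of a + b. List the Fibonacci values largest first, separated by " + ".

75025 + 610 + 144 + 55 + 21 + 1

The two numbers are 39887 and 35969, so their sum is 75856.
subtract 75025 from 75856: 831 remains
subtract 610 from 831: 221 remains
subtract 144 from 221: 77 remains
subtract 55 from 77: 22 remains
subtract 21 from 22: 1 remains
subtract 1 from 1: 0 remains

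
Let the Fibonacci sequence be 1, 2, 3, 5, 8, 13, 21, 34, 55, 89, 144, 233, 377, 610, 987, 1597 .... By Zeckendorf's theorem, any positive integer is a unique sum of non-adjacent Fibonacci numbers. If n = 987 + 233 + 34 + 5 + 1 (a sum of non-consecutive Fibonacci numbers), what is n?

1260

987 + 233 + 34 + 5 + 1 = 1260.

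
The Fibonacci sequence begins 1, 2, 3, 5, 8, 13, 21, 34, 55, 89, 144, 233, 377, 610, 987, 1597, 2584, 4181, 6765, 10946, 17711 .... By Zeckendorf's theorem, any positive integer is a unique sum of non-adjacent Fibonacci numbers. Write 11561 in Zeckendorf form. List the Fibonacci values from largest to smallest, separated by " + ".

Greedily peel off the largest Fibonacci term at each step:
10946 ≤ 11561 < 17711, so take 10946; remainder 615
610 ≤ 615 < 987, so take 610; remainder 5
5 ≤ 5 < 8, so take 5; remainder 0
So 11561 = 10946 + 610 + 5, with no two terms consecutive in the sequence.

10946 + 610 + 5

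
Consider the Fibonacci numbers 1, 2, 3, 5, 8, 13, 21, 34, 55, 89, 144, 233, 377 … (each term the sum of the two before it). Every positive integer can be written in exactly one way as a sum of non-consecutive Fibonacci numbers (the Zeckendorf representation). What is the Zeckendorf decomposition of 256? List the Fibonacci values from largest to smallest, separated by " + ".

256: greatest Fibonacci not exceeding it is 233, leaving 23
23: greatest Fibonacci not exceeding it is 21, leaving 2
2: greatest Fibonacci not exceeding it is 2, leaving 0
So 256 = 233 + 21 + 2, with no two terms consecutive in the sequence.

233 + 21 + 2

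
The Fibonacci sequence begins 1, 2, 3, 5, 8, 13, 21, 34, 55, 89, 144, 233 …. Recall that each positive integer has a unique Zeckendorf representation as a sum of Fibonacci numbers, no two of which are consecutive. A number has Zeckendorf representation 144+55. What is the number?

144+55 = 199.

199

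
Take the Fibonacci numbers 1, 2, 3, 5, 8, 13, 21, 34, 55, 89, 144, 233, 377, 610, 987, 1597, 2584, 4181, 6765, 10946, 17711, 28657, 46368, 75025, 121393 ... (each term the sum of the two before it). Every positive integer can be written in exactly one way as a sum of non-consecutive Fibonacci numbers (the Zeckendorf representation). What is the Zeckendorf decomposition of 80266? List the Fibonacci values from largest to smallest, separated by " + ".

75025 + 4181 + 987 + 55 + 13 + 5

80266: greatest Fibonacci not exceeding it is 75025, leaving 5241
5241: greatest Fibonacci not exceeding it is 4181, leaving 1060
1060: greatest Fibonacci not exceeding it is 987, leaving 73
73: greatest Fibonacci not exceeding it is 55, leaving 18
18: greatest Fibonacci not exceeding it is 13, leaving 5
5: greatest Fibonacci not exceeding it is 5, leaving 0
So 80266 = 75025 + 4181 + 987 + 55 + 13 + 5, with no two terms consecutive in the sequence.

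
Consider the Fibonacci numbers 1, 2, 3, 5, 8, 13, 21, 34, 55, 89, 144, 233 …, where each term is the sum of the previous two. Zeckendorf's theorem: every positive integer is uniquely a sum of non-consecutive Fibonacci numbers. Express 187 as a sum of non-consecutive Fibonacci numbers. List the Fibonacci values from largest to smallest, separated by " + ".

subtract 144 from 187: 43 remains
subtract 34 from 43: 9 remains
subtract 8 from 9: 1 remains
subtract 1 from 1: 0 remains
So 187 = 144 + 34 + 8 + 1, with no two terms consecutive in the sequence.

144 + 34 + 8 + 1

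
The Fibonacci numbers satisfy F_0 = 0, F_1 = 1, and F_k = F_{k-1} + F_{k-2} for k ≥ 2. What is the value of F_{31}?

Iterating the recurrence up to F_{26} = 121393 and F_{25} = 75025:
F_{27} = F_{26} + F_{25} = 121393 + 75025 = 196418
F_{28} = F_{27} + F_{26} = 196418 + 121393 = 317811
F_{29} = F_{28} + F_{27} = 317811 + 196418 = 514229
F_{30} = F_{29} + F_{28} = 514229 + 317811 = 832040
F_{31} = F_{30} + F_{29} = 832040 + 514229 = 1346269

1346269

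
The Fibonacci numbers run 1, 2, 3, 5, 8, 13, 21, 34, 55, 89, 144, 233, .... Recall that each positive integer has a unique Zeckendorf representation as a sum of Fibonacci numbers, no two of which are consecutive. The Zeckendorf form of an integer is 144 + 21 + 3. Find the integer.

144 + 21 + 3 = 168.

168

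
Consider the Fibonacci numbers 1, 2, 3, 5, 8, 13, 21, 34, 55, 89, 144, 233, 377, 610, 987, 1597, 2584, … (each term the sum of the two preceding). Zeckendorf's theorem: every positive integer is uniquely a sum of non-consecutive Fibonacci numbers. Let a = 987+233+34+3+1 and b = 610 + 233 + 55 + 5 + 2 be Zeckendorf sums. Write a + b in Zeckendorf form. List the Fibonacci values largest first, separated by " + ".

1597 + 377 + 144 + 34 + 8 + 3

The two numbers are 1258 and 905, so their sum is 2163.
Greedy algorithm:
1597 ≤ 2163 < 2584, so take 1597; remainder 566
377 ≤ 566 < 610, so take 377; remainder 189
144 ≤ 189 < 233, so take 144; remainder 45
34 ≤ 45 < 55, so take 34; remainder 11
8 ≤ 11 < 13, so take 8; remainder 3
3 ≤ 3 < 5, so take 3; remainder 0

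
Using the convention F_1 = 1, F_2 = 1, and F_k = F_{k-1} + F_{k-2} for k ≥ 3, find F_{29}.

514229

Iterating the recurrence up to F_{21} = 10946 and F_{20} = 6765:
F_{22} = F_{21} + F_{20} = 10946 + 6765 = 17711
F_{23} = F_{22} + F_{21} = 17711 + 10946 = 28657
F_{24} = F_{23} + F_{22} = 28657 + 17711 = 46368
F_{25} = F_{24} + F_{23} = 46368 + 28657 = 75025
F_{26} = F_{25} + F_{24} = 75025 + 46368 = 121393
F_{27} = F_{26} + F_{25} = 121393 + 75025 = 196418
F_{28} = F_{27} + F_{26} = 196418 + 121393 = 317811
F_{29} = F_{28} + F_{27} = 317811 + 196418 = 514229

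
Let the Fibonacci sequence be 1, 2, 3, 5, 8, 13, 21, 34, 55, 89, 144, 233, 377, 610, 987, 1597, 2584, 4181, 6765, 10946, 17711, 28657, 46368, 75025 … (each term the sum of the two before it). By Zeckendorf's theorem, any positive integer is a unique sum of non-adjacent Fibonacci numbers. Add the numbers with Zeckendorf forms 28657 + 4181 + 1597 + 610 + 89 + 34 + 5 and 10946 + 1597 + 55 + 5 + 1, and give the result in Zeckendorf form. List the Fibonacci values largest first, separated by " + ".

46368 + 987 + 377 + 34 + 8 + 3

The two numbers are 35173 and 12604, so their sum is 47777.
Greedily peel off the largest Fibonacci term at each step:
47777 − 46368 = 1409
1409 − 987 = 422
422 − 377 = 45
45 − 34 = 11
11 − 8 = 3
3 − 3 = 0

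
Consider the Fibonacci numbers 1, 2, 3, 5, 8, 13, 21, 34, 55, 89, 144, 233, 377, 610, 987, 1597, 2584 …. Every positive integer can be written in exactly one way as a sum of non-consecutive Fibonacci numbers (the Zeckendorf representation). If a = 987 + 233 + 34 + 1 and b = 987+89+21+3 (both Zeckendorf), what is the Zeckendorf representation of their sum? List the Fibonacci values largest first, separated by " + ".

1597 + 610 + 144 + 3 + 1

The two numbers are 1255 and 1100, so their sum is 2355.
Repeatedly subtract the largest Fibonacci number that fits:
2355: greatest Fibonacci not exceeding it is 1597, leaving 758
758: greatest Fibonacci not exceeding it is 610, leaving 148
148: greatest Fibonacci not exceeding it is 144, leaving 4
4: greatest Fibonacci not exceeding it is 3, leaving 1
1: greatest Fibonacci not exceeding it is 1, leaving 0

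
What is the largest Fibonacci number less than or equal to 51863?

46368

46368 ≤ 51863 < 75025, so the largest Fibonacci number not exceeding 51863 is 46368.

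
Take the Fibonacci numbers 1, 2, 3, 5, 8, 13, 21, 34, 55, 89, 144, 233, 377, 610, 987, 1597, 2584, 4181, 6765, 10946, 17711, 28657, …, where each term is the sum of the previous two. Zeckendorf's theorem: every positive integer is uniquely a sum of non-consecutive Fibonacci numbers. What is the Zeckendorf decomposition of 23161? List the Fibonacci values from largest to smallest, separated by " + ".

17711 + 4181 + 987 + 233 + 34 + 13 + 2

Greedily peel off the largest Fibonacci term at each step:
17711 ≤ 23161 < 28657, so take 17711; remainder 5450
4181 ≤ 5450 < 6765, so take 4181; remainder 1269
987 ≤ 1269 < 1597, so take 987; remainder 282
233 ≤ 282 < 377, so take 233; remainder 49
34 ≤ 49 < 55, so take 34; remainder 15
13 ≤ 15 < 21, so take 13; remainder 2
2 ≤ 2 < 3, so take 2; remainder 0
So 23161 = 17711 + 4181 + 987 + 233 + 34 + 13 + 2, with no two terms consecutive in the sequence.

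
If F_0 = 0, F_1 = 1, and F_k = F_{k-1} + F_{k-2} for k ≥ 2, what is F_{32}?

Iterating the recurrence up to F_{27} = 196418 and F_{26} = 121393:
F_{28} = F_{27} + F_{26} = 196418 + 121393 = 317811
F_{29} = F_{28} + F_{27} = 317811 + 196418 = 514229
F_{30} = F_{29} + F_{28} = 514229 + 317811 = 832040
F_{31} = F_{30} + F_{29} = 832040 + 514229 = 1346269
F_{32} = F_{31} + F_{30} = 1346269 + 832040 = 2178309

2178309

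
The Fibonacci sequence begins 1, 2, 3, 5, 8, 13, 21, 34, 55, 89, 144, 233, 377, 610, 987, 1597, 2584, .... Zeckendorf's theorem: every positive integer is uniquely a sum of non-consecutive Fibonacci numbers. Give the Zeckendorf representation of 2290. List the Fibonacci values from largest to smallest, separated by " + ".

Greedy algorithm:
largest Fibonacci ≤ 2290 is 1597; 2290 − 1597 = 693
largest Fibonacci ≤ 693 is 610; 693 − 610 = 83
largest Fibonacci ≤ 83 is 55; 83 − 55 = 28
largest Fibonacci ≤ 28 is 21; 28 − 21 = 7
largest Fibonacci ≤ 7 is 5; 7 − 5 = 2
largest Fibonacci ≤ 2 is 2; 2 − 2 = 0
So 2290 = 1597 + 610 + 55 + 21 + 5 + 2, with no two terms consecutive in the sequence.

1597 + 610 + 55 + 21 + 5 + 2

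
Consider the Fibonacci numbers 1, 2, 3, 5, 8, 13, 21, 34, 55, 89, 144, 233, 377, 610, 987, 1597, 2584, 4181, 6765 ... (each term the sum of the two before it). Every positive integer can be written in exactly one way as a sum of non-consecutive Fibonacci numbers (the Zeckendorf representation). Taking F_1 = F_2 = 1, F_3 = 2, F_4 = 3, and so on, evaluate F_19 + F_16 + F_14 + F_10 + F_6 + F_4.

F_19 + F_16 + F_14 + F_10 + F_6 + F_4 = 4181 + 987 + 377 + 55 + 8 + 3 = 5611.

5611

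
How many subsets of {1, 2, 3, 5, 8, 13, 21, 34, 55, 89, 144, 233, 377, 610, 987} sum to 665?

15

665 = 610+55 = 610+34+21 = 377+233+55 = … (12 more), for 15 in all.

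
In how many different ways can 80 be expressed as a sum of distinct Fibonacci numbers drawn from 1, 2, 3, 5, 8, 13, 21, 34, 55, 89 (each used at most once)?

3

Each representation comes from the Zeckendorf form by replacing some F_k with F_{k−1} + F_{k−2} where possible.
80 = 55+21+3+1 = 55+13+8+3+1 = 34+21+13+8+3+1 — 3 representations.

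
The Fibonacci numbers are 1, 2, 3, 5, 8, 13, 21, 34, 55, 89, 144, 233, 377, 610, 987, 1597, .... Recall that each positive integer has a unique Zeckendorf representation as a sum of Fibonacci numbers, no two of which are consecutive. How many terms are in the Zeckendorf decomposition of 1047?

3

Repeatedly subtract the largest Fibonacci number that fits:
subtract 987 from 1047: 60 remains
subtract 55 from 60: 5 remains
subtract 5 from 5: 0 remains
1047 = 987 + 55 + 5, which has 3 terms.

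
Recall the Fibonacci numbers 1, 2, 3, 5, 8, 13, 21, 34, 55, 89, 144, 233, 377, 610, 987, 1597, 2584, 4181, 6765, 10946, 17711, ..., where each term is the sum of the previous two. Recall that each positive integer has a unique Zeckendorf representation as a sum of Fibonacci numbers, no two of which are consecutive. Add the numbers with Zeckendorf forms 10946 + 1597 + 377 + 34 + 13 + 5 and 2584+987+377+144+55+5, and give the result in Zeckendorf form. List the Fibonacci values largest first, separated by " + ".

The two numbers are 12972 and 4152, so their sum is 17124.
subtract 10946 from 17124: 6178 remains
subtract 4181 from 6178: 1997 remains
subtract 1597 from 1997: 400 remains
subtract 377 from 400: 23 remains
subtract 21 from 23: 2 remains
subtract 2 from 2: 0 remains

10946 + 4181 + 1597 + 377 + 21 + 2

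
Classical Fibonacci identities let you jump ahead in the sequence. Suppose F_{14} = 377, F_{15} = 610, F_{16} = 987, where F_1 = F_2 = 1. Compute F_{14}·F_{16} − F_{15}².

-1

377·987 − 610² = 372099 − 372100 = -1. (Cassini's identity: F_{k−1}F_{k+1} − F_k² = (−1)^k.)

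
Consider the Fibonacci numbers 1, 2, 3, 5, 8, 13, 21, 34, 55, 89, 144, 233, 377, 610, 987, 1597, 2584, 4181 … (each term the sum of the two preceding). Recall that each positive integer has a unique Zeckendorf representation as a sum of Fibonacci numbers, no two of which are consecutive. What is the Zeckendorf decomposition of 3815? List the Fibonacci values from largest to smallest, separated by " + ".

2584 + 987 + 233 + 8 + 3

Repeatedly subtract the largest Fibonacci number that fits:
take 2584 (≤ 3815); 3815 − 2584 = 1231
take 987 (≤ 1231); 1231 − 987 = 244
take 233 (≤ 244); 244 − 233 = 11
take 8 (≤ 11); 11 − 8 = 3
take 3 (≤ 3); 3 − 3 = 0
So 3815 = 2584 + 987 + 233 + 8 + 3, with no two terms consecutive in the sequence.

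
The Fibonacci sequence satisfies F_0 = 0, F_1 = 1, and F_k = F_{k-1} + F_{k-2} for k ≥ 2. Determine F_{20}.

Iterating the recurrence up to F_{13} = 233 and F_{12} = 144:
F_{14} = F_{13} + F_{12} = 233 + 144 = 377
F_{15} = F_{14} + F_{13} = 377 + 233 = 610
F_{16} = F_{15} + F_{14} = 610 + 377 = 987
F_{17} = F_{16} + F_{15} = 987 + 610 = 1597
F_{18} = F_{17} + F_{16} = 1597 + 987 = 2584
F_{19} = F_{18} + F_{17} = 2584 + 1597 = 4181
F_{20} = F_{19} + F_{18} = 4181 + 2584 = 6765

6765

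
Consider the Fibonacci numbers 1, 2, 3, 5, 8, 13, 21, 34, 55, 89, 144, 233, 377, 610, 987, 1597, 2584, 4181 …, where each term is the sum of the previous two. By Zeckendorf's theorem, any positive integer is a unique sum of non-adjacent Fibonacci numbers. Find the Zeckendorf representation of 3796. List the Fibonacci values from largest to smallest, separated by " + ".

3796 − 2584 = 1212
1212 − 987 = 225
225 − 144 = 81
81 − 55 = 26
26 − 21 = 5
5 − 5 = 0
So 3796 = 2584 + 987 + 144 + 55 + 21 + 5, with no two terms consecutive in the sequence.

2584 + 987 + 144 + 55 + 21 + 5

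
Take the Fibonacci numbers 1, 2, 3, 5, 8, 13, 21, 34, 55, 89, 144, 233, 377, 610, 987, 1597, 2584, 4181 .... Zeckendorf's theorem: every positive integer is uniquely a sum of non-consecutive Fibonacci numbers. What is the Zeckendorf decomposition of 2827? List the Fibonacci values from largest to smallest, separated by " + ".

2584 + 233 + 8 + 2

subtract 2584 from 2827: 243 remains
subtract 233 from 243: 10 remains
subtract 8 from 10: 2 remains
subtract 2 from 2: 0 remains
So 2827 = 2584 + 233 + 8 + 2, with no two terms consecutive in the sequence.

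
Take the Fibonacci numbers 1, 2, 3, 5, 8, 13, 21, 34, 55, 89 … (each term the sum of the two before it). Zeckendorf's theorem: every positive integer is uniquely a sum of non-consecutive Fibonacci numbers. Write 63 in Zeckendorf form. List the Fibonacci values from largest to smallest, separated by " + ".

55 ≤ 63 < 89, so take 55; remainder 8
8 ≤ 8 < 13, so take 8; remainder 0
So 63 = 55 + 8, with no two terms consecutive in the sequence.

55 + 8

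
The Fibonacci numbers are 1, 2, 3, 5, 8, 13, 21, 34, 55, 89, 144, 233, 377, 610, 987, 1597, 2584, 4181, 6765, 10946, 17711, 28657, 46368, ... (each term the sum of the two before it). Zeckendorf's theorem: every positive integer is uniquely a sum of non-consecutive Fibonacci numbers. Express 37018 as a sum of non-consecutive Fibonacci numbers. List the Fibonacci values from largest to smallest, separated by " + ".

subtract 28657 from 37018: 8361 remains
subtract 6765 from 8361: 1596 remains
subtract 987 from 1596: 609 remains
subtract 377 from 609: 232 remains
subtract 144 from 232: 88 remains
subtract 55 from 88: 33 remains
subtract 21 from 33: 12 remains
subtract 8 from 12: 4 remains
subtract 3 from 4: 1 remains
subtract 1 from 1: 0 remains
So 37018 = 28657 + 6765 + 987 + 377 + 144 + 55 + 21 + 8 + 3 + 1, with no two terms consecutive in the sequence.

28657 + 6765 + 987 + 377 + 144 + 55 + 21 + 8 + 3 + 1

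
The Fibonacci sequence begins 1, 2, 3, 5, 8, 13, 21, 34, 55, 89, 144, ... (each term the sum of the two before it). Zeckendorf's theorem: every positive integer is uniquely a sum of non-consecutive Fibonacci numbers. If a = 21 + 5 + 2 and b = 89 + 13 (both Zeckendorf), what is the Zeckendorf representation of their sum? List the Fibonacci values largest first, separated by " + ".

The two numbers are 28 and 102, so their sum is 130.
Repeatedly subtract the largest Fibonacci number that fits:
130: greatest Fibonacci not exceeding it is 89, leaving 41
41: greatest Fibonacci not exceeding it is 34, leaving 7
7: greatest Fibonacci not exceeding it is 5, leaving 2
2: greatest Fibonacci not exceeding it is 2, leaving 0

89 + 34 + 5 + 2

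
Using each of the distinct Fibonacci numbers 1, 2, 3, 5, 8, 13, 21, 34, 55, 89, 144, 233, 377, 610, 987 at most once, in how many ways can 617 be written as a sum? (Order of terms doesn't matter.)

5

Starting from the Zeckendorf form and repeatedly splitting a term F_k into F_{k−1} + F_{k−2} (when neither is already used) reaches every representation.
617 = 610+5+2 = 377+233+5+2 = 377+144+89+5+2 = … (2 more), for 5 in all.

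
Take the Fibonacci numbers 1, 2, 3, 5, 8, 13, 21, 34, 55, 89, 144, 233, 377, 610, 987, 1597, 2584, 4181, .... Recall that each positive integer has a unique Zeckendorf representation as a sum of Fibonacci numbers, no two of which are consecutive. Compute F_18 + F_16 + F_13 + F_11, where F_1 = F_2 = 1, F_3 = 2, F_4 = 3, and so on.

3893

F_18 + F_16 + F_13 + F_11 = 2584 + 987 + 233 + 89 = 3893.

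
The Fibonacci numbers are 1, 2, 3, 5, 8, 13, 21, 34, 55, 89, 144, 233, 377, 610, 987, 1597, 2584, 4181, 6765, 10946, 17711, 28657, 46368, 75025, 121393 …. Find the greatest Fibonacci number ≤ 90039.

75025 ≤ 90039 < 121393, so the largest Fibonacci number not exceeding 90039 is 75025.

75025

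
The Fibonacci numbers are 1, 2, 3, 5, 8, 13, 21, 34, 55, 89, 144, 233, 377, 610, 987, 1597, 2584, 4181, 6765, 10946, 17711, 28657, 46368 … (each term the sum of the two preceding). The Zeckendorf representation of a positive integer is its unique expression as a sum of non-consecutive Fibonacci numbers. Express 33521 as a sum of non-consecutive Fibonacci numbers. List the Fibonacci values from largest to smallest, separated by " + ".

28657 + 4181 + 610 + 55 + 13 + 5

largest Fibonacci ≤ 33521 is 28657; 33521 − 28657 = 4864
largest Fibonacci ≤ 4864 is 4181; 4864 − 4181 = 683
largest Fibonacci ≤ 683 is 610; 683 − 610 = 73
largest Fibonacci ≤ 73 is 55; 73 − 55 = 18
largest Fibonacci ≤ 18 is 13; 18 − 13 = 5
largest Fibonacci ≤ 5 is 5; 5 − 5 = 0
So 33521 = 28657 + 4181 + 610 + 55 + 13 + 5, with no two terms consecutive in the sequence.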